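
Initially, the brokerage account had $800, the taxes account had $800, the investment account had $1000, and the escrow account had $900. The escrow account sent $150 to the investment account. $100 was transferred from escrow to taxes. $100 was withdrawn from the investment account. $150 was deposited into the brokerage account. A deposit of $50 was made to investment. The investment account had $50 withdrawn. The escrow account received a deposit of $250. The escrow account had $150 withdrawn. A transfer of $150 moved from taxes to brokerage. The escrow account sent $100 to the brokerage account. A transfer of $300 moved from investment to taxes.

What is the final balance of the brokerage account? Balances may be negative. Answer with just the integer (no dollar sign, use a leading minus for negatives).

Answer: 1200

Derivation:
Tracking account balances step by step:
Start: brokerage=800, taxes=800, investment=1000, escrow=900
Event 1 (transfer 150 escrow -> investment): escrow: 900 - 150 = 750, investment: 1000 + 150 = 1150. Balances: brokerage=800, taxes=800, investment=1150, escrow=750
Event 2 (transfer 100 escrow -> taxes): escrow: 750 - 100 = 650, taxes: 800 + 100 = 900. Balances: brokerage=800, taxes=900, investment=1150, escrow=650
Event 3 (withdraw 100 from investment): investment: 1150 - 100 = 1050. Balances: brokerage=800, taxes=900, investment=1050, escrow=650
Event 4 (deposit 150 to brokerage): brokerage: 800 + 150 = 950. Balances: brokerage=950, taxes=900, investment=1050, escrow=650
Event 5 (deposit 50 to investment): investment: 1050 + 50 = 1100. Balances: brokerage=950, taxes=900, investment=1100, escrow=650
Event 6 (withdraw 50 from investment): investment: 1100 - 50 = 1050. Balances: brokerage=950, taxes=900, investment=1050, escrow=650
Event 7 (deposit 250 to escrow): escrow: 650 + 250 = 900. Balances: brokerage=950, taxes=900, investment=1050, escrow=900
Event 8 (withdraw 150 from escrow): escrow: 900 - 150 = 750. Balances: brokerage=950, taxes=900, investment=1050, escrow=750
Event 9 (transfer 150 taxes -> brokerage): taxes: 900 - 150 = 750, brokerage: 950 + 150 = 1100. Balances: brokerage=1100, taxes=750, investment=1050, escrow=750
Event 10 (transfer 100 escrow -> brokerage): escrow: 750 - 100 = 650, brokerage: 1100 + 100 = 1200. Balances: brokerage=1200, taxes=750, investment=1050, escrow=650
Event 11 (transfer 300 investment -> taxes): investment: 1050 - 300 = 750, taxes: 750 + 300 = 1050. Balances: brokerage=1200, taxes=1050, investment=750, escrow=650

Final balance of brokerage: 1200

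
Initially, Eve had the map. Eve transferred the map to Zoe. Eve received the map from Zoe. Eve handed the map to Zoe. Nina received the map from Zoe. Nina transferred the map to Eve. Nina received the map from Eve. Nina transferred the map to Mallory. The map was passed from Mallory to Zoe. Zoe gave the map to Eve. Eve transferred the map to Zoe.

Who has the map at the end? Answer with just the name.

Tracking the map through each event:
Start: Eve has the map.
After event 1: Zoe has the map.
After event 2: Eve has the map.
After event 3: Zoe has the map.
After event 4: Nina has the map.
After event 5: Eve has the map.
After event 6: Nina has the map.
After event 7: Mallory has the map.
After event 8: Zoe has the map.
After event 9: Eve has the map.
After event 10: Zoe has the map.

Answer: Zoe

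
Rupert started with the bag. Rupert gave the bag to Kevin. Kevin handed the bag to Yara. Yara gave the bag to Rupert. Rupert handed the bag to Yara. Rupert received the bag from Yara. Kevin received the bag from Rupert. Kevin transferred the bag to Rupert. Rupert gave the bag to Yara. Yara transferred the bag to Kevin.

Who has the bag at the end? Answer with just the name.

Answer: Kevin

Derivation:
Tracking the bag through each event:
Start: Rupert has the bag.
After event 1: Kevin has the bag.
After event 2: Yara has the bag.
After event 3: Rupert has the bag.
After event 4: Yara has the bag.
After event 5: Rupert has the bag.
After event 6: Kevin has the bag.
After event 7: Rupert has the bag.
After event 8: Yara has the bag.
After event 9: Kevin has the bag.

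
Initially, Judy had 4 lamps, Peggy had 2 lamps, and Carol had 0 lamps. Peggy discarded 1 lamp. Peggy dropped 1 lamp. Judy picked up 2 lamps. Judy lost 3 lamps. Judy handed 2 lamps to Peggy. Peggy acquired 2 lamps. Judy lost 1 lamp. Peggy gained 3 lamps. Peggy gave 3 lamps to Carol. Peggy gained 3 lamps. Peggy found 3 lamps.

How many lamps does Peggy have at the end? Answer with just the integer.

Answer: 10

Derivation:
Tracking counts step by step:
Start: Judy=4, Peggy=2, Carol=0
Event 1 (Peggy -1): Peggy: 2 -> 1. State: Judy=4, Peggy=1, Carol=0
Event 2 (Peggy -1): Peggy: 1 -> 0. State: Judy=4, Peggy=0, Carol=0
Event 3 (Judy +2): Judy: 4 -> 6. State: Judy=6, Peggy=0, Carol=0
Event 4 (Judy -3): Judy: 6 -> 3. State: Judy=3, Peggy=0, Carol=0
Event 5 (Judy -> Peggy, 2): Judy: 3 -> 1, Peggy: 0 -> 2. State: Judy=1, Peggy=2, Carol=0
Event 6 (Peggy +2): Peggy: 2 -> 4. State: Judy=1, Peggy=4, Carol=0
Event 7 (Judy -1): Judy: 1 -> 0. State: Judy=0, Peggy=4, Carol=0
Event 8 (Peggy +3): Peggy: 4 -> 7. State: Judy=0, Peggy=7, Carol=0
Event 9 (Peggy -> Carol, 3): Peggy: 7 -> 4, Carol: 0 -> 3. State: Judy=0, Peggy=4, Carol=3
Event 10 (Peggy +3): Peggy: 4 -> 7. State: Judy=0, Peggy=7, Carol=3
Event 11 (Peggy +3): Peggy: 7 -> 10. State: Judy=0, Peggy=10, Carol=3

Peggy's final count: 10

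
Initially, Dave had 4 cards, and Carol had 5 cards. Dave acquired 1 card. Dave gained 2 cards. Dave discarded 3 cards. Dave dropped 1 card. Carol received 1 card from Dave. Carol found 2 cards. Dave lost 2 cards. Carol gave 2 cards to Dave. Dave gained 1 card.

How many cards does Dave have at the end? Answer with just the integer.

Tracking counts step by step:
Start: Dave=4, Carol=5
Event 1 (Dave +1): Dave: 4 -> 5. State: Dave=5, Carol=5
Event 2 (Dave +2): Dave: 5 -> 7. State: Dave=7, Carol=5
Event 3 (Dave -3): Dave: 7 -> 4. State: Dave=4, Carol=5
Event 4 (Dave -1): Dave: 4 -> 3. State: Dave=3, Carol=5
Event 5 (Dave -> Carol, 1): Dave: 3 -> 2, Carol: 5 -> 6. State: Dave=2, Carol=6
Event 6 (Carol +2): Carol: 6 -> 8. State: Dave=2, Carol=8
Event 7 (Dave -2): Dave: 2 -> 0. State: Dave=0, Carol=8
Event 8 (Carol -> Dave, 2): Carol: 8 -> 6, Dave: 0 -> 2. State: Dave=2, Carol=6
Event 9 (Dave +1): Dave: 2 -> 3. State: Dave=3, Carol=6

Dave's final count: 3

Answer: 3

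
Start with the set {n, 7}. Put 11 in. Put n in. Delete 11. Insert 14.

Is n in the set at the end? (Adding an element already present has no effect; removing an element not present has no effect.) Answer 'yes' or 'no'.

Answer: yes

Derivation:
Tracking the set through each operation:
Start: {7, n}
Event 1 (add 11): added. Set: {11, 7, n}
Event 2 (add n): already present, no change. Set: {11, 7, n}
Event 3 (remove 11): removed. Set: {7, n}
Event 4 (add 14): added. Set: {14, 7, n}

Final set: {14, 7, n} (size 3)
n is in the final set.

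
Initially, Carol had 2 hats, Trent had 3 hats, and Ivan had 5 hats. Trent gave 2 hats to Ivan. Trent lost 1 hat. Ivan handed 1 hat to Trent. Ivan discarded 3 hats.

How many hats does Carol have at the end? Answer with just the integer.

Tracking counts step by step:
Start: Carol=2, Trent=3, Ivan=5
Event 1 (Trent -> Ivan, 2): Trent: 3 -> 1, Ivan: 5 -> 7. State: Carol=2, Trent=1, Ivan=7
Event 2 (Trent -1): Trent: 1 -> 0. State: Carol=2, Trent=0, Ivan=7
Event 3 (Ivan -> Trent, 1): Ivan: 7 -> 6, Trent: 0 -> 1. State: Carol=2, Trent=1, Ivan=6
Event 4 (Ivan -3): Ivan: 6 -> 3. State: Carol=2, Trent=1, Ivan=3

Carol's final count: 2

Answer: 2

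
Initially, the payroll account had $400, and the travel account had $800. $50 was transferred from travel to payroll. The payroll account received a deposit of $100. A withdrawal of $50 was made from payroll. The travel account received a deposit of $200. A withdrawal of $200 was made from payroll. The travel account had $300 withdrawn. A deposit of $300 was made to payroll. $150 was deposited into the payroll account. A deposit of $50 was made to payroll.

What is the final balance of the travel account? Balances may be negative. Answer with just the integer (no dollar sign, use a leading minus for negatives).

Answer: 650

Derivation:
Tracking account balances step by step:
Start: payroll=400, travel=800
Event 1 (transfer 50 travel -> payroll): travel: 800 - 50 = 750, payroll: 400 + 50 = 450. Balances: payroll=450, travel=750
Event 2 (deposit 100 to payroll): payroll: 450 + 100 = 550. Balances: payroll=550, travel=750
Event 3 (withdraw 50 from payroll): payroll: 550 - 50 = 500. Balances: payroll=500, travel=750
Event 4 (deposit 200 to travel): travel: 750 + 200 = 950. Balances: payroll=500, travel=950
Event 5 (withdraw 200 from payroll): payroll: 500 - 200 = 300. Balances: payroll=300, travel=950
Event 6 (withdraw 300 from travel): travel: 950 - 300 = 650. Balances: payroll=300, travel=650
Event 7 (deposit 300 to payroll): payroll: 300 + 300 = 600. Balances: payroll=600, travel=650
Event 8 (deposit 150 to payroll): payroll: 600 + 150 = 750. Balances: payroll=750, travel=650
Event 9 (deposit 50 to payroll): payroll: 750 + 50 = 800. Balances: payroll=800, travel=650

Final balance of travel: 650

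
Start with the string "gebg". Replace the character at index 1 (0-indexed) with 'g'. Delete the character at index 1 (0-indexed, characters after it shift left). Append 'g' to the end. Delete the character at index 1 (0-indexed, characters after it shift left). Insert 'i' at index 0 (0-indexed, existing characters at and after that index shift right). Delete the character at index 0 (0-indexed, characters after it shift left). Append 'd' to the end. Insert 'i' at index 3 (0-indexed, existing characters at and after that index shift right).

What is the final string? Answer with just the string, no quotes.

Applying each edit step by step:
Start: "gebg"
Op 1 (replace idx 1: 'e' -> 'g'): "gebg" -> "ggbg"
Op 2 (delete idx 1 = 'g'): "ggbg" -> "gbg"
Op 3 (append 'g'): "gbg" -> "gbgg"
Op 4 (delete idx 1 = 'b'): "gbgg" -> "ggg"
Op 5 (insert 'i' at idx 0): "ggg" -> "iggg"
Op 6 (delete idx 0 = 'i'): "iggg" -> "ggg"
Op 7 (append 'd'): "ggg" -> "gggd"
Op 8 (insert 'i' at idx 3): "gggd" -> "gggid"

Answer: gggid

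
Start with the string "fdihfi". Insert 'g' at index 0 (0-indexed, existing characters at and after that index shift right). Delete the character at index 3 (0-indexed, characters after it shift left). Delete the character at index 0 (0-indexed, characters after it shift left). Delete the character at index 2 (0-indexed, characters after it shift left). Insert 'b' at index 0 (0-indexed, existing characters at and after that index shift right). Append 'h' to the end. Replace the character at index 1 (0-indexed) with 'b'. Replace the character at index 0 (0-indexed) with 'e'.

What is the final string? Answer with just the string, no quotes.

Answer: ebdfih

Derivation:
Applying each edit step by step:
Start: "fdihfi"
Op 1 (insert 'g' at idx 0): "fdihfi" -> "gfdihfi"
Op 2 (delete idx 3 = 'i'): "gfdihfi" -> "gfdhfi"
Op 3 (delete idx 0 = 'g'): "gfdhfi" -> "fdhfi"
Op 4 (delete idx 2 = 'h'): "fdhfi" -> "fdfi"
Op 5 (insert 'b' at idx 0): "fdfi" -> "bfdfi"
Op 6 (append 'h'): "bfdfi" -> "bfdfih"
Op 7 (replace idx 1: 'f' -> 'b'): "bfdfih" -> "bbdfih"
Op 8 (replace idx 0: 'b' -> 'e'): "bbdfih" -> "ebdfih"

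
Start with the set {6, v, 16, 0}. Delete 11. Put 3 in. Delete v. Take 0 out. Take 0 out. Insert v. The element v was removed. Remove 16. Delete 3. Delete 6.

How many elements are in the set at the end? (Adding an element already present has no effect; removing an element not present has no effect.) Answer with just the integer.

Tracking the set through each operation:
Start: {0, 16, 6, v}
Event 1 (remove 11): not present, no change. Set: {0, 16, 6, v}
Event 2 (add 3): added. Set: {0, 16, 3, 6, v}
Event 3 (remove v): removed. Set: {0, 16, 3, 6}
Event 4 (remove 0): removed. Set: {16, 3, 6}
Event 5 (remove 0): not present, no change. Set: {16, 3, 6}
Event 6 (add v): added. Set: {16, 3, 6, v}
Event 7 (remove v): removed. Set: {16, 3, 6}
Event 8 (remove 16): removed. Set: {3, 6}
Event 9 (remove 3): removed. Set: {6}
Event 10 (remove 6): removed. Set: {}

Final set: {} (size 0)

Answer: 0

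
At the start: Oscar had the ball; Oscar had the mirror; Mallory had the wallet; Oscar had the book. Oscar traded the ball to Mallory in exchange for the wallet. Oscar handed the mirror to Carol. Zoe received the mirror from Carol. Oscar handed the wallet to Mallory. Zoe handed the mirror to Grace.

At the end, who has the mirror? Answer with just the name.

Tracking all object holders:
Start: ball:Oscar, mirror:Oscar, wallet:Mallory, book:Oscar
Event 1 (swap ball<->wallet: now ball:Mallory, wallet:Oscar). State: ball:Mallory, mirror:Oscar, wallet:Oscar, book:Oscar
Event 2 (give mirror: Oscar -> Carol). State: ball:Mallory, mirror:Carol, wallet:Oscar, book:Oscar
Event 3 (give mirror: Carol -> Zoe). State: ball:Mallory, mirror:Zoe, wallet:Oscar, book:Oscar
Event 4 (give wallet: Oscar -> Mallory). State: ball:Mallory, mirror:Zoe, wallet:Mallory, book:Oscar
Event 5 (give mirror: Zoe -> Grace). State: ball:Mallory, mirror:Grace, wallet:Mallory, book:Oscar

Final state: ball:Mallory, mirror:Grace, wallet:Mallory, book:Oscar
The mirror is held by Grace.

Answer: Grace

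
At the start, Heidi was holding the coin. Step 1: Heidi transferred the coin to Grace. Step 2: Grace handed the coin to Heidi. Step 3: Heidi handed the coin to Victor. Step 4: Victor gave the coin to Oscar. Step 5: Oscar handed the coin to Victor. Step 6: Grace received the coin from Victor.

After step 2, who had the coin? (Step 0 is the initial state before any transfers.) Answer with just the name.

Answer: Heidi

Derivation:
Tracking the coin holder through step 2:
After step 0 (start): Heidi
After step 1: Grace
After step 2: Heidi

At step 2, the holder is Heidi.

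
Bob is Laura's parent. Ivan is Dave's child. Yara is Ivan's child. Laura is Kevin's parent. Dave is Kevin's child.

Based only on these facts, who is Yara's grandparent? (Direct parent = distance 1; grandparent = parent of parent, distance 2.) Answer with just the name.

Reconstructing the parent chain from the given facts:
  Bob -> Laura -> Kevin -> Dave -> Ivan -> Yara
(each arrow means 'parent of the next')
Positions in the chain (0 = top):
  position of Bob: 0
  position of Laura: 1
  position of Kevin: 2
  position of Dave: 3
  position of Ivan: 4
  position of Yara: 5

Yara is at position 5; the grandparent is 2 steps up the chain, i.e. position 3: Dave.

Answer: Dave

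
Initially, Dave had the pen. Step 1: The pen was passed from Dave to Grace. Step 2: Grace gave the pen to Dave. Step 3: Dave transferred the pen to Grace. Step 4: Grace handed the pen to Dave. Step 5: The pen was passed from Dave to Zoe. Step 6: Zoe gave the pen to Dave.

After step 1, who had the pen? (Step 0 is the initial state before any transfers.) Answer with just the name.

Tracking the pen holder through step 1:
After step 0 (start): Dave
After step 1: Grace

At step 1, the holder is Grace.

Answer: Grace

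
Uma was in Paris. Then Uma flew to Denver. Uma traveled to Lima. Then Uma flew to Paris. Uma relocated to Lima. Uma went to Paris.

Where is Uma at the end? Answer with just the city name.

Tracking Uma's location:
Start: Uma is in Paris.
After move 1: Paris -> Denver. Uma is in Denver.
After move 2: Denver -> Lima. Uma is in Lima.
After move 3: Lima -> Paris. Uma is in Paris.
After move 4: Paris -> Lima. Uma is in Lima.
After move 5: Lima -> Paris. Uma is in Paris.

Answer: Paris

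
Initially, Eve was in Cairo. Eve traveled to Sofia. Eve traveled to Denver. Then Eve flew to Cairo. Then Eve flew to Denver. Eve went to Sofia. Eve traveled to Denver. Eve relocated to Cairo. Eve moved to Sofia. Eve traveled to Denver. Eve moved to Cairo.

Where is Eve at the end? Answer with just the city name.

Tracking Eve's location:
Start: Eve is in Cairo.
After move 1: Cairo -> Sofia. Eve is in Sofia.
After move 2: Sofia -> Denver. Eve is in Denver.
After move 3: Denver -> Cairo. Eve is in Cairo.
After move 4: Cairo -> Denver. Eve is in Denver.
After move 5: Denver -> Sofia. Eve is in Sofia.
After move 6: Sofia -> Denver. Eve is in Denver.
After move 7: Denver -> Cairo. Eve is in Cairo.
After move 8: Cairo -> Sofia. Eve is in Sofia.
After move 9: Sofia -> Denver. Eve is in Denver.
After move 10: Denver -> Cairo. Eve is in Cairo.

Answer: Cairo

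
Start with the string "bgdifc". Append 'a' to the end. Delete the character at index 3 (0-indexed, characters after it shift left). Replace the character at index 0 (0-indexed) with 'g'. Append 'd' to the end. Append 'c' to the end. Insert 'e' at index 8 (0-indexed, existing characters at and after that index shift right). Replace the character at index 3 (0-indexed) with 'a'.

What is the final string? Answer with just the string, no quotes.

Applying each edit step by step:
Start: "bgdifc"
Op 1 (append 'a'): "bgdifc" -> "bgdifca"
Op 2 (delete idx 3 = 'i'): "bgdifca" -> "bgdfca"
Op 3 (replace idx 0: 'b' -> 'g'): "bgdfca" -> "ggdfca"
Op 4 (append 'd'): "ggdfca" -> "ggdfcad"
Op 5 (append 'c'): "ggdfcad" -> "ggdfcadc"
Op 6 (insert 'e' at idx 8): "ggdfcadc" -> "ggdfcadce"
Op 7 (replace idx 3: 'f' -> 'a'): "ggdfcadce" -> "ggdacadce"

Answer: ggdacadce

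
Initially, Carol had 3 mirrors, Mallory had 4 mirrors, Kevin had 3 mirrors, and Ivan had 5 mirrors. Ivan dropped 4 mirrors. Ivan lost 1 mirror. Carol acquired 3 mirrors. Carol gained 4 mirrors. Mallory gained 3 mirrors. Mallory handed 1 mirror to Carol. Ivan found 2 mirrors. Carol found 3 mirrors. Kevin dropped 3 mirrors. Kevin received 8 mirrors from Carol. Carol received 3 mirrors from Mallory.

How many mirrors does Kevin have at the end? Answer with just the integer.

Tracking counts step by step:
Start: Carol=3, Mallory=4, Kevin=3, Ivan=5
Event 1 (Ivan -4): Ivan: 5 -> 1. State: Carol=3, Mallory=4, Kevin=3, Ivan=1
Event 2 (Ivan -1): Ivan: 1 -> 0. State: Carol=3, Mallory=4, Kevin=3, Ivan=0
Event 3 (Carol +3): Carol: 3 -> 6. State: Carol=6, Mallory=4, Kevin=3, Ivan=0
Event 4 (Carol +4): Carol: 6 -> 10. State: Carol=10, Mallory=4, Kevin=3, Ivan=0
Event 5 (Mallory +3): Mallory: 4 -> 7. State: Carol=10, Mallory=7, Kevin=3, Ivan=0
Event 6 (Mallory -> Carol, 1): Mallory: 7 -> 6, Carol: 10 -> 11. State: Carol=11, Mallory=6, Kevin=3, Ivan=0
Event 7 (Ivan +2): Ivan: 0 -> 2. State: Carol=11, Mallory=6, Kevin=3, Ivan=2
Event 8 (Carol +3): Carol: 11 -> 14. State: Carol=14, Mallory=6, Kevin=3, Ivan=2
Event 9 (Kevin -3): Kevin: 3 -> 0. State: Carol=14, Mallory=6, Kevin=0, Ivan=2
Event 10 (Carol -> Kevin, 8): Carol: 14 -> 6, Kevin: 0 -> 8. State: Carol=6, Mallory=6, Kevin=8, Ivan=2
Event 11 (Mallory -> Carol, 3): Mallory: 6 -> 3, Carol: 6 -> 9. State: Carol=9, Mallory=3, Kevin=8, Ivan=2

Kevin's final count: 8

Answer: 8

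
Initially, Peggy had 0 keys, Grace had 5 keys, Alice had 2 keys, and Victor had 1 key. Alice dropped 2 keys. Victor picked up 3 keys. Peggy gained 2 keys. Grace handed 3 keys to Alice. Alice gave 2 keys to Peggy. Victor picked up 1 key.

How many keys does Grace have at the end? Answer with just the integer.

Answer: 2

Derivation:
Tracking counts step by step:
Start: Peggy=0, Grace=5, Alice=2, Victor=1
Event 1 (Alice -2): Alice: 2 -> 0. State: Peggy=0, Grace=5, Alice=0, Victor=1
Event 2 (Victor +3): Victor: 1 -> 4. State: Peggy=0, Grace=5, Alice=0, Victor=4
Event 3 (Peggy +2): Peggy: 0 -> 2. State: Peggy=2, Grace=5, Alice=0, Victor=4
Event 4 (Grace -> Alice, 3): Grace: 5 -> 2, Alice: 0 -> 3. State: Peggy=2, Grace=2, Alice=3, Victor=4
Event 5 (Alice -> Peggy, 2): Alice: 3 -> 1, Peggy: 2 -> 4. State: Peggy=4, Grace=2, Alice=1, Victor=4
Event 6 (Victor +1): Victor: 4 -> 5. State: Peggy=4, Grace=2, Alice=1, Victor=5

Grace's final count: 2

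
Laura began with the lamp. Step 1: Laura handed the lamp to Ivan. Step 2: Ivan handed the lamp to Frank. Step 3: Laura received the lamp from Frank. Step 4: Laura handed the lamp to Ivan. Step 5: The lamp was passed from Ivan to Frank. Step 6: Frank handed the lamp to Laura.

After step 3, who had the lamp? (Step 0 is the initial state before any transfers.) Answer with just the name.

Tracking the lamp holder through step 3:
After step 0 (start): Laura
After step 1: Ivan
After step 2: Frank
After step 3: Laura

At step 3, the holder is Laura.

Answer: Laura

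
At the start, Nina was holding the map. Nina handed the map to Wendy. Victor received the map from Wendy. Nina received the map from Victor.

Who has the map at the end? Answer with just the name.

Tracking the map through each event:
Start: Nina has the map.
After event 1: Wendy has the map.
After event 2: Victor has the map.
After event 3: Nina has the map.

Answer: Nina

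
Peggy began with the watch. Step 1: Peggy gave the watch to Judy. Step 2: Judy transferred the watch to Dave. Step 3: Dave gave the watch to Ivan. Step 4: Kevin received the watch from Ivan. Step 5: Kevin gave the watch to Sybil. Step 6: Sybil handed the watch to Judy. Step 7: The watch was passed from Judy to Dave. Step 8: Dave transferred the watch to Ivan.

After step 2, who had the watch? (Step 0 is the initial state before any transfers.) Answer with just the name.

Answer: Dave

Derivation:
Tracking the watch holder through step 2:
After step 0 (start): Peggy
After step 1: Judy
After step 2: Dave

At step 2, the holder is Dave.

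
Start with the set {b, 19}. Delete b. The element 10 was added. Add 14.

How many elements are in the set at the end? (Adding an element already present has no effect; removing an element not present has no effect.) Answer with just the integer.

Tracking the set through each operation:
Start: {19, b}
Event 1 (remove b): removed. Set: {19}
Event 2 (add 10): added. Set: {10, 19}
Event 3 (add 14): added. Set: {10, 14, 19}

Final set: {10, 14, 19} (size 3)

Answer: 3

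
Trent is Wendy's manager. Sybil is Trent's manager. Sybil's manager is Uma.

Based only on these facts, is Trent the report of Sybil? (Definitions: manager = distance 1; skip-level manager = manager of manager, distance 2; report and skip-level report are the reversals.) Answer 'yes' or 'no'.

Reconstructing the manager chain from the given facts:
  Uma -> Sybil -> Trent -> Wendy
(each arrow means 'manager of the next')
Positions in the chain (0 = top):
  position of Uma: 0
  position of Sybil: 1
  position of Trent: 2
  position of Wendy: 3

Trent is at position 2, Sybil is at position 1; signed distance (j - i) = -1.
'report' requires j - i = -1. Actual distance is -1, so the relation HOLDS.

Answer: yes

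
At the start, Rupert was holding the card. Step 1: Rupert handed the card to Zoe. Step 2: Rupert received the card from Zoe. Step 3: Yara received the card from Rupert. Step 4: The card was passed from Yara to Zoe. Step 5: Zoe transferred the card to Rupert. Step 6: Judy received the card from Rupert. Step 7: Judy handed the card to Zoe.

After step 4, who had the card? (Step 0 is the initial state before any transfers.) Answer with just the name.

Answer: Zoe

Derivation:
Tracking the card holder through step 4:
After step 0 (start): Rupert
After step 1: Zoe
After step 2: Rupert
After step 3: Yara
After step 4: Zoe

At step 4, the holder is Zoe.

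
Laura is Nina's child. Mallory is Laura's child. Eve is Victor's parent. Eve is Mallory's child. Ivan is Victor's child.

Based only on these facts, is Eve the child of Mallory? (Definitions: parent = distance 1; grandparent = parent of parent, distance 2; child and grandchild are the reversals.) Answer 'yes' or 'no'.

Answer: yes

Derivation:
Reconstructing the parent chain from the given facts:
  Nina -> Laura -> Mallory -> Eve -> Victor -> Ivan
(each arrow means 'parent of the next')
Positions in the chain (0 = top):
  position of Nina: 0
  position of Laura: 1
  position of Mallory: 2
  position of Eve: 3
  position of Victor: 4
  position of Ivan: 5

Eve is at position 3, Mallory is at position 2; signed distance (j - i) = -1.
'child' requires j - i = -1. Actual distance is -1, so the relation HOLDS.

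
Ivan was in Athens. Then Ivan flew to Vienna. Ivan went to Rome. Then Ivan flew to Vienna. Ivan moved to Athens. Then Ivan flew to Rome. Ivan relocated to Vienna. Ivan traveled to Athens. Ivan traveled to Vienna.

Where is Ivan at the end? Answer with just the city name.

Tracking Ivan's location:
Start: Ivan is in Athens.
After move 1: Athens -> Vienna. Ivan is in Vienna.
After move 2: Vienna -> Rome. Ivan is in Rome.
After move 3: Rome -> Vienna. Ivan is in Vienna.
After move 4: Vienna -> Athens. Ivan is in Athens.
After move 5: Athens -> Rome. Ivan is in Rome.
After move 6: Rome -> Vienna. Ivan is in Vienna.
After move 7: Vienna -> Athens. Ivan is in Athens.
After move 8: Athens -> Vienna. Ivan is in Vienna.

Answer: Vienna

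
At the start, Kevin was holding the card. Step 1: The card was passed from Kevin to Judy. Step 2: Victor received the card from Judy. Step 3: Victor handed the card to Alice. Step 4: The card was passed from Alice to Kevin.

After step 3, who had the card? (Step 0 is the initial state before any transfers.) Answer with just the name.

Tracking the card holder through step 3:
After step 0 (start): Kevin
After step 1: Judy
After step 2: Victor
After step 3: Alice

At step 3, the holder is Alice.

Answer: Alice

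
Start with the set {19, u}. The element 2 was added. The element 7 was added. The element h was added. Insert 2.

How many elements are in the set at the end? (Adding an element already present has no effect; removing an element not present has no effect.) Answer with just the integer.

Tracking the set through each operation:
Start: {19, u}
Event 1 (add 2): added. Set: {19, 2, u}
Event 2 (add 7): added. Set: {19, 2, 7, u}
Event 3 (add h): added. Set: {19, 2, 7, h, u}
Event 4 (add 2): already present, no change. Set: {19, 2, 7, h, u}

Final set: {19, 2, 7, h, u} (size 5)

Answer: 5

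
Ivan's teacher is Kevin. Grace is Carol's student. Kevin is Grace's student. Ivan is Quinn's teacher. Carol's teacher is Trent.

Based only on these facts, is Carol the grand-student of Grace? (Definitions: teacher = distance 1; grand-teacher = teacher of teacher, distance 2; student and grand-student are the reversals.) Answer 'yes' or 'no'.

Reconstructing the teacher chain from the given facts:
  Trent -> Carol -> Grace -> Kevin -> Ivan -> Quinn
(each arrow means 'teacher of the next')
Positions in the chain (0 = top):
  position of Trent: 0
  position of Carol: 1
  position of Grace: 2
  position of Kevin: 3
  position of Ivan: 4
  position of Quinn: 5

Carol is at position 1, Grace is at position 2; signed distance (j - i) = 1.
'grand-student' requires j - i = -2. Actual distance is 1, so the relation does NOT hold.

Answer: no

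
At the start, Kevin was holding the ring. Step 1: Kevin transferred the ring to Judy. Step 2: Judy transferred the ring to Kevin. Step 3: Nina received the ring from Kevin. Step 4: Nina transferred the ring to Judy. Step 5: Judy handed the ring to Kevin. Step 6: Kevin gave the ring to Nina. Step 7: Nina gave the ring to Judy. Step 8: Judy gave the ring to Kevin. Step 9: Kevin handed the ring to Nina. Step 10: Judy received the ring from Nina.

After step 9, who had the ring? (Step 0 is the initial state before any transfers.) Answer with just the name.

Tracking the ring holder through step 9:
After step 0 (start): Kevin
After step 1: Judy
After step 2: Kevin
After step 3: Nina
After step 4: Judy
After step 5: Kevin
After step 6: Nina
After step 7: Judy
After step 8: Kevin
After step 9: Nina

At step 9, the holder is Nina.

Answer: Nina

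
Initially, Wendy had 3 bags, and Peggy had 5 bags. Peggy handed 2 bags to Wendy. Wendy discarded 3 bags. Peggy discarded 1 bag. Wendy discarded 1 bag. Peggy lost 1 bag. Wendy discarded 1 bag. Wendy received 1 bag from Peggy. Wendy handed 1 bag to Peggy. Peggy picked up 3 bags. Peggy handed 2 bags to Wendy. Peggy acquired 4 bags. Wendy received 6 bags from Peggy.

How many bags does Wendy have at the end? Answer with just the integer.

Answer: 8

Derivation:
Tracking counts step by step:
Start: Wendy=3, Peggy=5
Event 1 (Peggy -> Wendy, 2): Peggy: 5 -> 3, Wendy: 3 -> 5. State: Wendy=5, Peggy=3
Event 2 (Wendy -3): Wendy: 5 -> 2. State: Wendy=2, Peggy=3
Event 3 (Peggy -1): Peggy: 3 -> 2. State: Wendy=2, Peggy=2
Event 4 (Wendy -1): Wendy: 2 -> 1. State: Wendy=1, Peggy=2
Event 5 (Peggy -1): Peggy: 2 -> 1. State: Wendy=1, Peggy=1
Event 6 (Wendy -1): Wendy: 1 -> 0. State: Wendy=0, Peggy=1
Event 7 (Peggy -> Wendy, 1): Peggy: 1 -> 0, Wendy: 0 -> 1. State: Wendy=1, Peggy=0
Event 8 (Wendy -> Peggy, 1): Wendy: 1 -> 0, Peggy: 0 -> 1. State: Wendy=0, Peggy=1
Event 9 (Peggy +3): Peggy: 1 -> 4. State: Wendy=0, Peggy=4
Event 10 (Peggy -> Wendy, 2): Peggy: 4 -> 2, Wendy: 0 -> 2. State: Wendy=2, Peggy=2
Event 11 (Peggy +4): Peggy: 2 -> 6. State: Wendy=2, Peggy=6
Event 12 (Peggy -> Wendy, 6): Peggy: 6 -> 0, Wendy: 2 -> 8. State: Wendy=8, Peggy=0

Wendy's final count: 8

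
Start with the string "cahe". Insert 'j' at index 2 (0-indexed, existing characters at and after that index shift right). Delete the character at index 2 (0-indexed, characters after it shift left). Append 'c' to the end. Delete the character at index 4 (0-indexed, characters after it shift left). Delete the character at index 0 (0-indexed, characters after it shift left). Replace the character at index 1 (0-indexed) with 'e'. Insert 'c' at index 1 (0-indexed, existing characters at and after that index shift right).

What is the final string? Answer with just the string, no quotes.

Applying each edit step by step:
Start: "cahe"
Op 1 (insert 'j' at idx 2): "cahe" -> "cajhe"
Op 2 (delete idx 2 = 'j'): "cajhe" -> "cahe"
Op 3 (append 'c'): "cahe" -> "cahec"
Op 4 (delete idx 4 = 'c'): "cahec" -> "cahe"
Op 5 (delete idx 0 = 'c'): "cahe" -> "ahe"
Op 6 (replace idx 1: 'h' -> 'e'): "ahe" -> "aee"
Op 7 (insert 'c' at idx 1): "aee" -> "acee"

Answer: acee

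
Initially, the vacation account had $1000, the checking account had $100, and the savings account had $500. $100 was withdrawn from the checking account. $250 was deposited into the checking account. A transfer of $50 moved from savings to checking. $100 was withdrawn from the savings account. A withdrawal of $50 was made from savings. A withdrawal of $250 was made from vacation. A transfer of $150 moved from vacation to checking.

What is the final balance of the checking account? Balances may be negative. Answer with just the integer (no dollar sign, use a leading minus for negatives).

Answer: 450

Derivation:
Tracking account balances step by step:
Start: vacation=1000, checking=100, savings=500
Event 1 (withdraw 100 from checking): checking: 100 - 100 = 0. Balances: vacation=1000, checking=0, savings=500
Event 2 (deposit 250 to checking): checking: 0 + 250 = 250. Balances: vacation=1000, checking=250, savings=500
Event 3 (transfer 50 savings -> checking): savings: 500 - 50 = 450, checking: 250 + 50 = 300. Balances: vacation=1000, checking=300, savings=450
Event 4 (withdraw 100 from savings): savings: 450 - 100 = 350. Balances: vacation=1000, checking=300, savings=350
Event 5 (withdraw 50 from savings): savings: 350 - 50 = 300. Balances: vacation=1000, checking=300, savings=300
Event 6 (withdraw 250 from vacation): vacation: 1000 - 250 = 750. Balances: vacation=750, checking=300, savings=300
Event 7 (transfer 150 vacation -> checking): vacation: 750 - 150 = 600, checking: 300 + 150 = 450. Balances: vacation=600, checking=450, savings=300

Final balance of checking: 450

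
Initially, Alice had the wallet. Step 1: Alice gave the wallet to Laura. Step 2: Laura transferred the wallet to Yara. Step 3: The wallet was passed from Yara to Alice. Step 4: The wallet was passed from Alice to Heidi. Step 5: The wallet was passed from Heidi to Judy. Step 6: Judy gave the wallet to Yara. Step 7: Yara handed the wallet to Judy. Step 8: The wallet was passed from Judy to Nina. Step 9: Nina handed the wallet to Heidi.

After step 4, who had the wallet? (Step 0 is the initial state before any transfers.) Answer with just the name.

Answer: Heidi

Derivation:
Tracking the wallet holder through step 4:
After step 0 (start): Alice
After step 1: Laura
After step 2: Yara
After step 3: Alice
After step 4: Heidi

At step 4, the holder is Heidi.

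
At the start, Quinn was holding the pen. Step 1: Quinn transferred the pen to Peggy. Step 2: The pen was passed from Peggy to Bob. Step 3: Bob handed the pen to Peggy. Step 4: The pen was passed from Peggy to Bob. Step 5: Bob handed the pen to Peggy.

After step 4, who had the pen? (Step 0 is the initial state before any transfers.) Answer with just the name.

Answer: Bob

Derivation:
Tracking the pen holder through step 4:
After step 0 (start): Quinn
After step 1: Peggy
After step 2: Bob
After step 3: Peggy
After step 4: Bob

At step 4, the holder is Bob.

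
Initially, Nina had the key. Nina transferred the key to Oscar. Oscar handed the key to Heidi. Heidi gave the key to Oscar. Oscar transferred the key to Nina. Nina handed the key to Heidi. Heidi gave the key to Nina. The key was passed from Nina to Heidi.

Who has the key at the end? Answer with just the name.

Tracking the key through each event:
Start: Nina has the key.
After event 1: Oscar has the key.
After event 2: Heidi has the key.
After event 3: Oscar has the key.
After event 4: Nina has the key.
After event 5: Heidi has the key.
After event 6: Nina has the key.
After event 7: Heidi has the key.

Answer: Heidi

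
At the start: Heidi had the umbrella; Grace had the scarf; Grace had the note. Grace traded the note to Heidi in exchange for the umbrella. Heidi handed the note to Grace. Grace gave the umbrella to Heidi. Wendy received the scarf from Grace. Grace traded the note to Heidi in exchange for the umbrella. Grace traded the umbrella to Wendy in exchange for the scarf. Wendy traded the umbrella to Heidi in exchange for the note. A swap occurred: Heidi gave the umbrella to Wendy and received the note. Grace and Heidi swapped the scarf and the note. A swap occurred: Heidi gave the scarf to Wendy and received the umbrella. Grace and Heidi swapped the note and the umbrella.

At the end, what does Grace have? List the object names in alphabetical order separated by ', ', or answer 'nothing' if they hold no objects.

Tracking all object holders:
Start: umbrella:Heidi, scarf:Grace, note:Grace
Event 1 (swap note<->umbrella: now note:Heidi, umbrella:Grace). State: umbrella:Grace, scarf:Grace, note:Heidi
Event 2 (give note: Heidi -> Grace). State: umbrella:Grace, scarf:Grace, note:Grace
Event 3 (give umbrella: Grace -> Heidi). State: umbrella:Heidi, scarf:Grace, note:Grace
Event 4 (give scarf: Grace -> Wendy). State: umbrella:Heidi, scarf:Wendy, note:Grace
Event 5 (swap note<->umbrella: now note:Heidi, umbrella:Grace). State: umbrella:Grace, scarf:Wendy, note:Heidi
Event 6 (swap umbrella<->scarf: now umbrella:Wendy, scarf:Grace). State: umbrella:Wendy, scarf:Grace, note:Heidi
Event 7 (swap umbrella<->note: now umbrella:Heidi, note:Wendy). State: umbrella:Heidi, scarf:Grace, note:Wendy
Event 8 (swap umbrella<->note: now umbrella:Wendy, note:Heidi). State: umbrella:Wendy, scarf:Grace, note:Heidi
Event 9 (swap scarf<->note: now scarf:Heidi, note:Grace). State: umbrella:Wendy, scarf:Heidi, note:Grace
Event 10 (swap scarf<->umbrella: now scarf:Wendy, umbrella:Heidi). State: umbrella:Heidi, scarf:Wendy, note:Grace
Event 11 (swap note<->umbrella: now note:Heidi, umbrella:Grace). State: umbrella:Grace, scarf:Wendy, note:Heidi

Final state: umbrella:Grace, scarf:Wendy, note:Heidi
Grace holds: umbrella.

Answer: umbrella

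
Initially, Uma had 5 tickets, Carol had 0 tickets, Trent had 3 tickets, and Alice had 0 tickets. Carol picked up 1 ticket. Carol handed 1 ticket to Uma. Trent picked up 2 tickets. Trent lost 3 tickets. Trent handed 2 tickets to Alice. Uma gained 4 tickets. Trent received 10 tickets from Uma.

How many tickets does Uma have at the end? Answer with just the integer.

Tracking counts step by step:
Start: Uma=5, Carol=0, Trent=3, Alice=0
Event 1 (Carol +1): Carol: 0 -> 1. State: Uma=5, Carol=1, Trent=3, Alice=0
Event 2 (Carol -> Uma, 1): Carol: 1 -> 0, Uma: 5 -> 6. State: Uma=6, Carol=0, Trent=3, Alice=0
Event 3 (Trent +2): Trent: 3 -> 5. State: Uma=6, Carol=0, Trent=5, Alice=0
Event 4 (Trent -3): Trent: 5 -> 2. State: Uma=6, Carol=0, Trent=2, Alice=0
Event 5 (Trent -> Alice, 2): Trent: 2 -> 0, Alice: 0 -> 2. State: Uma=6, Carol=0, Trent=0, Alice=2
Event 6 (Uma +4): Uma: 6 -> 10. State: Uma=10, Carol=0, Trent=0, Alice=2
Event 7 (Uma -> Trent, 10): Uma: 10 -> 0, Trent: 0 -> 10. State: Uma=0, Carol=0, Trent=10, Alice=2

Uma's final count: 0

Answer: 0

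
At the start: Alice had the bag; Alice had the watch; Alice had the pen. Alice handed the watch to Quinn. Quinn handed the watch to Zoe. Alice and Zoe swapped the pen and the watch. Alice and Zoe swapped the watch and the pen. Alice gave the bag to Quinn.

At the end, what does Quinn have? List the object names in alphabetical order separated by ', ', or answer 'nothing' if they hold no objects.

Answer: bag

Derivation:
Tracking all object holders:
Start: bag:Alice, watch:Alice, pen:Alice
Event 1 (give watch: Alice -> Quinn). State: bag:Alice, watch:Quinn, pen:Alice
Event 2 (give watch: Quinn -> Zoe). State: bag:Alice, watch:Zoe, pen:Alice
Event 3 (swap pen<->watch: now pen:Zoe, watch:Alice). State: bag:Alice, watch:Alice, pen:Zoe
Event 4 (swap watch<->pen: now watch:Zoe, pen:Alice). State: bag:Alice, watch:Zoe, pen:Alice
Event 5 (give bag: Alice -> Quinn). State: bag:Quinn, watch:Zoe, pen:Alice

Final state: bag:Quinn, watch:Zoe, pen:Alice
Quinn holds: bag.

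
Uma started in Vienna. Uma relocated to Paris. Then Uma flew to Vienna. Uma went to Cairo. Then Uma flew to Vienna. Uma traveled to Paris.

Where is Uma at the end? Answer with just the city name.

Tracking Uma's location:
Start: Uma is in Vienna.
After move 1: Vienna -> Paris. Uma is in Paris.
After move 2: Paris -> Vienna. Uma is in Vienna.
After move 3: Vienna -> Cairo. Uma is in Cairo.
After move 4: Cairo -> Vienna. Uma is in Vienna.
After move 5: Vienna -> Paris. Uma is in Paris.

Answer: Paris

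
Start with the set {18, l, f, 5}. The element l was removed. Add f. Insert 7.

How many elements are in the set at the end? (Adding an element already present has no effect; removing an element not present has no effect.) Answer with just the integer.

Tracking the set through each operation:
Start: {18, 5, f, l}
Event 1 (remove l): removed. Set: {18, 5, f}
Event 2 (add f): already present, no change. Set: {18, 5, f}
Event 3 (add 7): added. Set: {18, 5, 7, f}

Final set: {18, 5, 7, f} (size 4)

Answer: 4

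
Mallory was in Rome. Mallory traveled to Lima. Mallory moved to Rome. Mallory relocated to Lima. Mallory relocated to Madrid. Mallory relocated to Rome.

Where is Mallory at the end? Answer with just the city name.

Tracking Mallory's location:
Start: Mallory is in Rome.
After move 1: Rome -> Lima. Mallory is in Lima.
After move 2: Lima -> Rome. Mallory is in Rome.
After move 3: Rome -> Lima. Mallory is in Lima.
After move 4: Lima -> Madrid. Mallory is in Madrid.
After move 5: Madrid -> Rome. Mallory is in Rome.

Answer: Rome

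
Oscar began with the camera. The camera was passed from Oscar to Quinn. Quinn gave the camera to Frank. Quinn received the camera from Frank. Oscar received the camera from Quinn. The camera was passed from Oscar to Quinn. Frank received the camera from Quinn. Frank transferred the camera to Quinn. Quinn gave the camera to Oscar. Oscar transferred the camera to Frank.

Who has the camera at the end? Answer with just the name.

Tracking the camera through each event:
Start: Oscar has the camera.
After event 1: Quinn has the camera.
After event 2: Frank has the camera.
After event 3: Quinn has the camera.
After event 4: Oscar has the camera.
After event 5: Quinn has the camera.
After event 6: Frank has the camera.
After event 7: Quinn has the camera.
After event 8: Oscar has the camera.
After event 9: Frank has the camera.

Answer: Frank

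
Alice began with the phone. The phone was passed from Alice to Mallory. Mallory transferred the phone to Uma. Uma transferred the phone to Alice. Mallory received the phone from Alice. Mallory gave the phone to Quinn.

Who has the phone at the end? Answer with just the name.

Answer: Quinn

Derivation:
Tracking the phone through each event:
Start: Alice has the phone.
After event 1: Mallory has the phone.
After event 2: Uma has the phone.
After event 3: Alice has the phone.
After event 4: Mallory has the phone.
After event 5: Quinn has the phone.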